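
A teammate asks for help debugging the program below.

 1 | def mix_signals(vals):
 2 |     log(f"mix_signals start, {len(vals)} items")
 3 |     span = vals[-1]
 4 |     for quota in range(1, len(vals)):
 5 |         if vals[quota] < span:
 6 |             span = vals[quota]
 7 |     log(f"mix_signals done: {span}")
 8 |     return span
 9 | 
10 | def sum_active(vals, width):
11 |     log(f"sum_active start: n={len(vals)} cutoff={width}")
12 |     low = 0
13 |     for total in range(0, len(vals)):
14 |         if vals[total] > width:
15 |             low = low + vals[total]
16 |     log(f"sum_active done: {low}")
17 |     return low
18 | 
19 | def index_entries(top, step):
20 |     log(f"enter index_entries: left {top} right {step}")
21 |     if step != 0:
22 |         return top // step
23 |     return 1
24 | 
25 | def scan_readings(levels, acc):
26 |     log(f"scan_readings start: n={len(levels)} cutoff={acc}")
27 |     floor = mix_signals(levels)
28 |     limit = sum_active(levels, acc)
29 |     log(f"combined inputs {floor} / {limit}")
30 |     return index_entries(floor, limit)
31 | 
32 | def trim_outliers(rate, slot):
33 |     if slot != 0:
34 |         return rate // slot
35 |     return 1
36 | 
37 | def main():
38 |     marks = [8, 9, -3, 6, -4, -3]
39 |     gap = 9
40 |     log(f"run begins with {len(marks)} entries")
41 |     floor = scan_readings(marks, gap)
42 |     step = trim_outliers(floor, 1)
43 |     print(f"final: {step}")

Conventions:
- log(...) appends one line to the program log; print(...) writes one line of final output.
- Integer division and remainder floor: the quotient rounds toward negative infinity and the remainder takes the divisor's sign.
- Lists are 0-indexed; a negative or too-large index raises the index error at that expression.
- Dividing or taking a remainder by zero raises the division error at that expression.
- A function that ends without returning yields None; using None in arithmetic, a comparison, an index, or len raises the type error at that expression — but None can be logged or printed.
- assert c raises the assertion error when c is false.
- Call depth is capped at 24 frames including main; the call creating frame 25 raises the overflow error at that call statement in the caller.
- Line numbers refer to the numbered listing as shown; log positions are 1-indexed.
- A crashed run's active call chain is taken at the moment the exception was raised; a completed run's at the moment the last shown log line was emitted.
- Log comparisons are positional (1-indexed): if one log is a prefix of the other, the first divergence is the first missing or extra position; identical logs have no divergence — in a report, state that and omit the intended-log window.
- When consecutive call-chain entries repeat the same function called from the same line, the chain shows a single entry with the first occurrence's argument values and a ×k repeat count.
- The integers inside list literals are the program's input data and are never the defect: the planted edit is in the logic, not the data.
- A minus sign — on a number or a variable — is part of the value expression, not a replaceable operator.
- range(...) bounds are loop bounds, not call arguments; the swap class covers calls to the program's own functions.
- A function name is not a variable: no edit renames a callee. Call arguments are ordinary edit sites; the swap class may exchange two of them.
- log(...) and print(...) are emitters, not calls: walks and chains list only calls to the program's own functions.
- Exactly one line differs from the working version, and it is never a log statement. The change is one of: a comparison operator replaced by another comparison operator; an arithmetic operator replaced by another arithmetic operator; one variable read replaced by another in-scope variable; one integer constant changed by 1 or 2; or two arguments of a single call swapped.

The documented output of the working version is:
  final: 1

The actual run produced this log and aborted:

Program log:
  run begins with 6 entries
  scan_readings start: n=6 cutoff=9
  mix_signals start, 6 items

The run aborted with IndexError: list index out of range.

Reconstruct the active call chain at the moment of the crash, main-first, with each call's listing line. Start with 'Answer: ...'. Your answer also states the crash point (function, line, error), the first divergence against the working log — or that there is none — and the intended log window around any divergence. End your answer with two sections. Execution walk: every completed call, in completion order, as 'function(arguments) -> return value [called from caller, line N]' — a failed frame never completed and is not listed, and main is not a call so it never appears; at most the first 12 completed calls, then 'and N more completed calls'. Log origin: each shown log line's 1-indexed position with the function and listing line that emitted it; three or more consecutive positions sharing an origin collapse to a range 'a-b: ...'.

Answer: main -> scan_readings (called at line 41) -> mix_signals (called at line 27).
The tell: The faulty run's log stops after 3 lines; the working version's next line would be 'mix_signals done: -4'.
Crash: mix_signals, line 3, IndexError.
First divergence: position 4 — the faulty run's log ends after 3 lines; the working version continues with 'mix_signals done: -4'.
Intended log window:
  2: scan_readings start: n=6 cutoff=9
  3: mix_signals start, 6 items
  4: mix_signals done: -4
  5: sum_active start: n=6 cutoff=9
Execution walk:
  (no call completed)
Log origin:
  1 — main, line 40
  2 — scan_readings, line 26
  3 — mix_signals, line 2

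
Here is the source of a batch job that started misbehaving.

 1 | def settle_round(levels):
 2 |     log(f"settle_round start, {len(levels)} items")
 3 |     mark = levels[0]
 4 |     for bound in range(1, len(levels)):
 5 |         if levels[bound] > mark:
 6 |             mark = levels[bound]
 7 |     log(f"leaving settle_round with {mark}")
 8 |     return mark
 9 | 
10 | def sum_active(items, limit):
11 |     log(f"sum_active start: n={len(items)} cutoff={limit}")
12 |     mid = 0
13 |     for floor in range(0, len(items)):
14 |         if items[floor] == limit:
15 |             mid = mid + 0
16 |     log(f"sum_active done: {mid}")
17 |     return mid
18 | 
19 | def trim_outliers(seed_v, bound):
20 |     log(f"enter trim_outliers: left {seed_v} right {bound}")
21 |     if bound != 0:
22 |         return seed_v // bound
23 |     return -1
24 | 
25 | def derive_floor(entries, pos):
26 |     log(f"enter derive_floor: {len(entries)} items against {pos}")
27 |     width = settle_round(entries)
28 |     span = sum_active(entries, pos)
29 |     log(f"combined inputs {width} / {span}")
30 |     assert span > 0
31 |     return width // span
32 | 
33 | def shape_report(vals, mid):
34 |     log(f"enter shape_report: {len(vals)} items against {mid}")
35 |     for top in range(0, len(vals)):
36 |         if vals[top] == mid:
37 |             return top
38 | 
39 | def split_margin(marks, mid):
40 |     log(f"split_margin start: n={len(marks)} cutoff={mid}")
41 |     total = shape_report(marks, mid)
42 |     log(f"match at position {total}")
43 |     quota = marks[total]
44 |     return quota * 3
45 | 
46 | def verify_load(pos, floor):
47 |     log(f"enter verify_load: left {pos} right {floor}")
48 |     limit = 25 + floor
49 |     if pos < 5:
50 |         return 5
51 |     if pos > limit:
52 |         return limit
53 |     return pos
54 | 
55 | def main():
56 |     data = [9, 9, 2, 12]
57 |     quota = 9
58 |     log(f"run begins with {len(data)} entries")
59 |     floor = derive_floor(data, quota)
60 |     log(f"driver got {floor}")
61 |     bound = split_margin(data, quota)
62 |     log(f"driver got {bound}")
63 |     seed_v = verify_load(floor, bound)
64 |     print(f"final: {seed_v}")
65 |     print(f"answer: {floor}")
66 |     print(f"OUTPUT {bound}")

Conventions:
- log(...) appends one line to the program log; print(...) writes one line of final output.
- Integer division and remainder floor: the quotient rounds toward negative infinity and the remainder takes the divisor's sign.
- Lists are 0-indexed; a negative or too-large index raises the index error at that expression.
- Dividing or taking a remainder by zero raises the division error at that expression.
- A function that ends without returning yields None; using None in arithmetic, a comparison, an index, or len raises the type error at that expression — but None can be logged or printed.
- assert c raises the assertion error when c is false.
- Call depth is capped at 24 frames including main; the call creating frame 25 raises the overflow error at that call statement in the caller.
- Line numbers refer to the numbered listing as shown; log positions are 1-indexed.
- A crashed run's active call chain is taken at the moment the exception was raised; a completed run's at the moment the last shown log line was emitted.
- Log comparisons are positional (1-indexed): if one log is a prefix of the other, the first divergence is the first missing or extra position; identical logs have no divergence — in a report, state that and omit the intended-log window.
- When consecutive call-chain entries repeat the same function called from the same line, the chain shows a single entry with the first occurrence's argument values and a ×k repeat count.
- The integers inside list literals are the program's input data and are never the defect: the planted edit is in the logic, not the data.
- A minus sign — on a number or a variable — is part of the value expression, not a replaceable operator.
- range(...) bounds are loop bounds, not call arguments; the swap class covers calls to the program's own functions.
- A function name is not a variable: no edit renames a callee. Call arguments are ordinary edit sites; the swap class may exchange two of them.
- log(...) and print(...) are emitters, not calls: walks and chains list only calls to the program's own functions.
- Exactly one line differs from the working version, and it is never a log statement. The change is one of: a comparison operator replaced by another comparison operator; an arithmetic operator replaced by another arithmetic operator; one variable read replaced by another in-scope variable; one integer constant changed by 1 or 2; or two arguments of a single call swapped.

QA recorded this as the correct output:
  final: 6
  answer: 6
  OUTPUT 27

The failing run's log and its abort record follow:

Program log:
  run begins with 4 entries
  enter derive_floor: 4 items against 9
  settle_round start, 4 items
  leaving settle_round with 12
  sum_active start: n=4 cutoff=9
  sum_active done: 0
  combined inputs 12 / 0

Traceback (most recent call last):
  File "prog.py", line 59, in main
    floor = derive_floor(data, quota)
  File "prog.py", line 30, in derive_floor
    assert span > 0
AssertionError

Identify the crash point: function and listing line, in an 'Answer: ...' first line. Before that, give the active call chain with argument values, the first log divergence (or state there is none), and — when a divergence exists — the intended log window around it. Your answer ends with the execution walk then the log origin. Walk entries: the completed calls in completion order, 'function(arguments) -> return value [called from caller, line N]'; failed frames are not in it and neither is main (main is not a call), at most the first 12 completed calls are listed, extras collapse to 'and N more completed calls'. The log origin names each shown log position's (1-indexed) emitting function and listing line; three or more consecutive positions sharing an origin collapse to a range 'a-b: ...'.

Answer: the error was raised in derive_floor, line 30.
Key fact: The log first diverges at position 6: the faulty run prints 'sum_active done: 0' where the working version prints 'sum_active done: 2'.
Call chain: main -> derive_floor([9, 9, 2, 12], 9) (called at line 59).
First divergence: at position 6 the run shows 'sum_active done: 0' where the working version logs 'sum_active done: 2'.
Intended log window:
  4: leaving settle_round with 12
  5: sum_active start: n=4 cutoff=9
  6: sum_active done: 2
  7: combined inputs 12 / 2
Execution walk:
  settle_round([9, 9, 2, 12]) -> 12  [called from derive_floor, line 27]
  sum_active([9, 9, 2, 12], 9) -> 0  [called from derive_floor, line 28]
Origin of each log line:
  1: emitted by main (line 58)
  2: emitted by derive_floor (line 26)
  3: emitted by settle_round (line 2)
  4: emitted by settle_round (line 7)
  5: emitted by sum_active (line 11)
  6: emitted by sum_active (line 16)
  7: emitted by derive_floor (line 29)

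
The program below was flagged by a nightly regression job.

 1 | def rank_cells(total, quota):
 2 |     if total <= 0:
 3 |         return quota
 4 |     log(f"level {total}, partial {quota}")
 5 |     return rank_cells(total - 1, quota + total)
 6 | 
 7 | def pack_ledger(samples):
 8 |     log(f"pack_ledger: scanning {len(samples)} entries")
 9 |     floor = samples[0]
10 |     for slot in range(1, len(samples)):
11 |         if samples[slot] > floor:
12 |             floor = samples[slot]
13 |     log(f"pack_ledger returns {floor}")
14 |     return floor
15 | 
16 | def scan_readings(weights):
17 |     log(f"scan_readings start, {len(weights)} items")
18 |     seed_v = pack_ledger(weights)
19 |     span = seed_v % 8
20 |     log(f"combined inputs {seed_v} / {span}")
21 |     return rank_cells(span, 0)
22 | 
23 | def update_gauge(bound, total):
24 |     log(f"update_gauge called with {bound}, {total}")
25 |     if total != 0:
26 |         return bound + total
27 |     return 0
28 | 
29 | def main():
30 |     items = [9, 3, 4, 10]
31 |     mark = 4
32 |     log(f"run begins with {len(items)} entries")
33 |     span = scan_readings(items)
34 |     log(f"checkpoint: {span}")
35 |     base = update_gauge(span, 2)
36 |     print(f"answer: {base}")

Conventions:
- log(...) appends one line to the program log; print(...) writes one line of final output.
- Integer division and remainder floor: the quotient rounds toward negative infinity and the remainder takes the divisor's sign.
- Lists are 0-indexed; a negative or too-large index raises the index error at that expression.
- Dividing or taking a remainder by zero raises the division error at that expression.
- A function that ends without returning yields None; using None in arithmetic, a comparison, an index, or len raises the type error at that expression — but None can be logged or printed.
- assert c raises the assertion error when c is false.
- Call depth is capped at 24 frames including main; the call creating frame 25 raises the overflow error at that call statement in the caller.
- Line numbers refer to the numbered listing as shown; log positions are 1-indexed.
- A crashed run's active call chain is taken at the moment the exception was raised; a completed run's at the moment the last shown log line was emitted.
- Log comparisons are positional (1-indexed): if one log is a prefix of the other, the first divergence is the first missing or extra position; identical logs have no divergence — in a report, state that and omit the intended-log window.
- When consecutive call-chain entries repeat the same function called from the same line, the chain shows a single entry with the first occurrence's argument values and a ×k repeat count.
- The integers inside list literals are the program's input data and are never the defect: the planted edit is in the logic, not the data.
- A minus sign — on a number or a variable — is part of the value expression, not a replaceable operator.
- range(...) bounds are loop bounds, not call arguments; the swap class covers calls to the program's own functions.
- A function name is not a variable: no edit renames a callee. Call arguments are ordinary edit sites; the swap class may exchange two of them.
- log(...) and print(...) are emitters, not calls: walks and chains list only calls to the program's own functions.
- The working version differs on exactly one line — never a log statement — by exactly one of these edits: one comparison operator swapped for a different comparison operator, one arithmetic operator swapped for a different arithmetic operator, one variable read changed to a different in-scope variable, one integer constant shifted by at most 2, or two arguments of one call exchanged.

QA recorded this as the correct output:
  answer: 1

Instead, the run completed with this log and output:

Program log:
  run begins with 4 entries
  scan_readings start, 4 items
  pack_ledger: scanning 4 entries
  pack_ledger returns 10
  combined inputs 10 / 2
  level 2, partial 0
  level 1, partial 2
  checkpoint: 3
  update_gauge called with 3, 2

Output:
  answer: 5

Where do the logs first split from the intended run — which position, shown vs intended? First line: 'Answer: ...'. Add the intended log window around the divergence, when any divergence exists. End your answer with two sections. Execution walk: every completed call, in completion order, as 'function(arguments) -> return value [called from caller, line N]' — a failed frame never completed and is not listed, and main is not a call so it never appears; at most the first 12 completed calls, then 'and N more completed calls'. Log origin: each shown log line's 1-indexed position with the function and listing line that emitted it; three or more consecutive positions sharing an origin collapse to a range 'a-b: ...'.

Answer: there is none — every log position agrees.
Execution walk:
  pack_ledger([9, 3, 4, 10]) -> 10  [called from scan_readings, line 18]
  rank_cells(0, 3) -> 3  [called from rank_cells, line 5]
  rank_cells(1, 2) -> 3  [called from rank_cells, line 5]
  rank_cells(2, 0) -> 3  [called from scan_readings, line 21]
  scan_readings([9, 3, 4, 10]) -> 3  [called from main, line 33]
  update_gauge(3, 2) -> 5  [called from main, line 35]
Origin of each log line:
  1: emitted by main (line 32)
  2: emitted by scan_readings (line 17)
  3: emitted by pack_ledger (line 8)
  4: emitted by pack_ledger (line 13)
  5: emitted by scan_readings (line 20)
  6: emitted by rank_cells (line 4)
  7: emitted by rank_cells (line 4)
  8: emitted by main (line 34)
  9: emitted by update_gauge (line 24)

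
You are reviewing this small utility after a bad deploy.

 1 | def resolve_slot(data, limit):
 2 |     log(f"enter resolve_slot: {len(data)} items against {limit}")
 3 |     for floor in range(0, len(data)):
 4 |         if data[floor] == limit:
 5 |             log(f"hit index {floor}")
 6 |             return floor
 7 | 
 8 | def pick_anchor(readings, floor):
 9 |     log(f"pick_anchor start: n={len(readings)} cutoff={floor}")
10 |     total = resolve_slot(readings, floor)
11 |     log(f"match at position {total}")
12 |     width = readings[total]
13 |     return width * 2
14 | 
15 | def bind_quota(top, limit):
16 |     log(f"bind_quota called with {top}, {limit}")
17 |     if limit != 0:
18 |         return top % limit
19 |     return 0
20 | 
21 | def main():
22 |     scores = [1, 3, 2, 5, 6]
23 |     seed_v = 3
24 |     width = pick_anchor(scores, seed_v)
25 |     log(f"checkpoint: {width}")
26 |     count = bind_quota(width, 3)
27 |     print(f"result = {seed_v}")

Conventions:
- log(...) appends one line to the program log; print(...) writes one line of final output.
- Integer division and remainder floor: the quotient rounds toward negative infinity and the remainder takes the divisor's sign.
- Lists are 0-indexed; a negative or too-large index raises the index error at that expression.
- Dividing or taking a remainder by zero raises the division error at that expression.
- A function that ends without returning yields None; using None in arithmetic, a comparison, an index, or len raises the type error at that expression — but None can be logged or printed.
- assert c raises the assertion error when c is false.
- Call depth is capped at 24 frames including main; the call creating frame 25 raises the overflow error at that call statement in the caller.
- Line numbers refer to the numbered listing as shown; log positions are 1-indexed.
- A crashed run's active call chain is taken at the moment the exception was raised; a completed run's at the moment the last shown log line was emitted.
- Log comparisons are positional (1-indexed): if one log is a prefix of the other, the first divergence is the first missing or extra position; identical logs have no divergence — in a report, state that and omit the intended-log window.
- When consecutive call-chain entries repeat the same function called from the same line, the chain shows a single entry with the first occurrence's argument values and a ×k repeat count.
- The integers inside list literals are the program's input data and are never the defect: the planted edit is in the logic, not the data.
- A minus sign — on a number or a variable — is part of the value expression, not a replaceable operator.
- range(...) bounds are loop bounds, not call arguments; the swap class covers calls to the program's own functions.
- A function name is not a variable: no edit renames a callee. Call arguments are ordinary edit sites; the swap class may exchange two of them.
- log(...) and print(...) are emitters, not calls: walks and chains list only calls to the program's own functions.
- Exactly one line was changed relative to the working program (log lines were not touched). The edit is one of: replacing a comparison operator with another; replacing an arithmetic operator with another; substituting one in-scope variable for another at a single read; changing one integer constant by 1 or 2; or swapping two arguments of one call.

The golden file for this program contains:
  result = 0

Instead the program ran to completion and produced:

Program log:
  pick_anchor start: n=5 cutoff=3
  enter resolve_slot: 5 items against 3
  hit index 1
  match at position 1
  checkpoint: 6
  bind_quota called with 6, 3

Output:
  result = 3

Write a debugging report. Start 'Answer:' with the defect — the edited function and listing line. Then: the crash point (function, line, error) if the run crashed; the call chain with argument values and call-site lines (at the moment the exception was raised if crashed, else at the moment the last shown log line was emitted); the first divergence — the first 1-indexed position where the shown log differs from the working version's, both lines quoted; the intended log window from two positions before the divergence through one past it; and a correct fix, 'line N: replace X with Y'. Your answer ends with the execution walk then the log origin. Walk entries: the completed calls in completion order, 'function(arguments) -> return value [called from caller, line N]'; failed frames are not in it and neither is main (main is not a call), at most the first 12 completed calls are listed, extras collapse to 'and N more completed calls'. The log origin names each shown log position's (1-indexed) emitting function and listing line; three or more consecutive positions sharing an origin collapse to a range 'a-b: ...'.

Answer: the defect is in main at line 27.
Core observation: Every logged value matches the working version; the printed result is what differs.
Call chain: main -> bind_quota(6, 3) (called at line 26).
First divergence: none — the logs agree in full.
Execution walk:
  resolve_slot([1, 3, 2, 5, 6], 3) -> 1  [called from pick_anchor, line 10]
  pick_anchor([1, 3, 2, 5, 6], 3) -> 6  [called from main, line 24]
  bind_quota(6, 3) -> 0  [called from main, line 26]
Log origin:
  1: logged in pick_anchor at line 9
  2: logged in resolve_slot at line 2
  3: logged in resolve_slot at line 5
  4: logged in pick_anchor at line 11
  5: logged in main at line 25
  6: logged in bind_quota at line 16
A correct fix: line 27: replace `seed_v` with `count`.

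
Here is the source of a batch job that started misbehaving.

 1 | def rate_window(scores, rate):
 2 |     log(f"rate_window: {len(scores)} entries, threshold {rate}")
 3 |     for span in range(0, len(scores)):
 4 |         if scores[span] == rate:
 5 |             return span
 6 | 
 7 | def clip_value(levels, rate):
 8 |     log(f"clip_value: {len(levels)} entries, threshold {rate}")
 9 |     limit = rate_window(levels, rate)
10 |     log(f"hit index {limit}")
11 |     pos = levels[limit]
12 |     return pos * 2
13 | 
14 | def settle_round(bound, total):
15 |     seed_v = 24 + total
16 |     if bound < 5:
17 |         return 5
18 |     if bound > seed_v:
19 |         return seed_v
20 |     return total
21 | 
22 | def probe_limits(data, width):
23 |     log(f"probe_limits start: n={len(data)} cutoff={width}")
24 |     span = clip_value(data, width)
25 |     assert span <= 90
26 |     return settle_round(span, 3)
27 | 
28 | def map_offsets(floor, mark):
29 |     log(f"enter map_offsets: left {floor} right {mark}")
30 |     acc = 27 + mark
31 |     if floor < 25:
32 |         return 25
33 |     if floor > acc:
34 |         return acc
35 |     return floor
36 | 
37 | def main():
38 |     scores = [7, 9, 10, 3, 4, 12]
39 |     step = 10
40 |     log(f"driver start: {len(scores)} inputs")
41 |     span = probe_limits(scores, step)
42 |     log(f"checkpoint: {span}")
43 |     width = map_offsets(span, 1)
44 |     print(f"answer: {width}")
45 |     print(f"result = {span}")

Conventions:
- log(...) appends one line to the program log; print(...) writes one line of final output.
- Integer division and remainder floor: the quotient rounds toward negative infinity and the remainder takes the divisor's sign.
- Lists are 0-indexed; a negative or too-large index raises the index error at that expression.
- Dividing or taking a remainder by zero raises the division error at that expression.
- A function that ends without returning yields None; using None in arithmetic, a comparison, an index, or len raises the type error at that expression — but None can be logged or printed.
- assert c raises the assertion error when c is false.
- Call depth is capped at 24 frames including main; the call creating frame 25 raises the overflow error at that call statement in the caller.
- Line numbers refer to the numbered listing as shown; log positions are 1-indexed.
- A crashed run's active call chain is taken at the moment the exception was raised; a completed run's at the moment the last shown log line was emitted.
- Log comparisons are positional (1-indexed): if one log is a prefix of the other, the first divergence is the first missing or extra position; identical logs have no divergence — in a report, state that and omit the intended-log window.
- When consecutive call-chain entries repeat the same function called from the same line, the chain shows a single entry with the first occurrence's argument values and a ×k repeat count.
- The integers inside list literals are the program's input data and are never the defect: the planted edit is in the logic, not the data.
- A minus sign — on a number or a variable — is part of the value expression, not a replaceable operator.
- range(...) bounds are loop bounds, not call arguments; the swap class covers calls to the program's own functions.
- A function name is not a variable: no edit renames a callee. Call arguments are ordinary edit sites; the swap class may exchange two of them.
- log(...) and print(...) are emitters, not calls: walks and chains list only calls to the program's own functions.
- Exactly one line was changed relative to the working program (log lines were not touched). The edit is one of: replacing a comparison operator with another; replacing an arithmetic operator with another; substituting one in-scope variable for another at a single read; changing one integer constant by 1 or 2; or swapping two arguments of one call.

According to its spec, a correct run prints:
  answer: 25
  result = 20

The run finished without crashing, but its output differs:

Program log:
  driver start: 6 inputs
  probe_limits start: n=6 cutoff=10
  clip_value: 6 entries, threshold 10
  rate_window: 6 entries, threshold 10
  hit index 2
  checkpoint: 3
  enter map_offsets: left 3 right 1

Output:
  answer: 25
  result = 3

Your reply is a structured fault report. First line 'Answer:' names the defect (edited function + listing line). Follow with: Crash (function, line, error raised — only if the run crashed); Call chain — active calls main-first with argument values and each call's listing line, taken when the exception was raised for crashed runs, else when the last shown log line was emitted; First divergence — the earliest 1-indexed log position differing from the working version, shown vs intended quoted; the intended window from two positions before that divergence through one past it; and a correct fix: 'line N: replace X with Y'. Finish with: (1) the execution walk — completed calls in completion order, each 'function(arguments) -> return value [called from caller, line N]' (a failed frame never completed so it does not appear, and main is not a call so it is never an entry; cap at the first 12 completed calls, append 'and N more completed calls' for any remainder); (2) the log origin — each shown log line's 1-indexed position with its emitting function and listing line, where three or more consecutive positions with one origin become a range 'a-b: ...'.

Answer: the defect is in settle_round at line 20.
Key observation: At log position 6 the runs split — shown 'checkpoint: 3', but the working version logs 'checkpoint: 20'.
Call chain: main -> map_offsets(3, 1) (called at line 43).
First divergence: position 6 — shown 'checkpoint: 3', intended 'checkpoint: 20'.
Intended log window:
  4: rate_window: 6 entries, threshold 10
  5: hit index 2
  6: checkpoint: 20
  7: enter map_offsets: left 20 right 1
Execution walk:
  rate_window([7, 9, 10, 3, 4, 12], 10) -> 2  [called from clip_value, line 9]
  clip_value([7, 9, 10, 3, 4, 12], 10) -> 20  [called from probe_limits, line 24]
  settle_round(20, 3) -> 3  [called from probe_limits, line 26]
  probe_limits([7, 9, 10, 3, 4, 12], 10) -> 3  [called from main, line 41]
  map_offsets(3, 1) -> 25  [called from main, line 43]
Log origins:
  1 — main, line 40
  2 — probe_limits, line 23
  3 — clip_value, line 8
  4 — rate_window, line 2
  5 — clip_value, line 10
  6 — main, line 42
  7 — map_offsets, line 29
A correct fix: line 20: replace `total` with `bound`.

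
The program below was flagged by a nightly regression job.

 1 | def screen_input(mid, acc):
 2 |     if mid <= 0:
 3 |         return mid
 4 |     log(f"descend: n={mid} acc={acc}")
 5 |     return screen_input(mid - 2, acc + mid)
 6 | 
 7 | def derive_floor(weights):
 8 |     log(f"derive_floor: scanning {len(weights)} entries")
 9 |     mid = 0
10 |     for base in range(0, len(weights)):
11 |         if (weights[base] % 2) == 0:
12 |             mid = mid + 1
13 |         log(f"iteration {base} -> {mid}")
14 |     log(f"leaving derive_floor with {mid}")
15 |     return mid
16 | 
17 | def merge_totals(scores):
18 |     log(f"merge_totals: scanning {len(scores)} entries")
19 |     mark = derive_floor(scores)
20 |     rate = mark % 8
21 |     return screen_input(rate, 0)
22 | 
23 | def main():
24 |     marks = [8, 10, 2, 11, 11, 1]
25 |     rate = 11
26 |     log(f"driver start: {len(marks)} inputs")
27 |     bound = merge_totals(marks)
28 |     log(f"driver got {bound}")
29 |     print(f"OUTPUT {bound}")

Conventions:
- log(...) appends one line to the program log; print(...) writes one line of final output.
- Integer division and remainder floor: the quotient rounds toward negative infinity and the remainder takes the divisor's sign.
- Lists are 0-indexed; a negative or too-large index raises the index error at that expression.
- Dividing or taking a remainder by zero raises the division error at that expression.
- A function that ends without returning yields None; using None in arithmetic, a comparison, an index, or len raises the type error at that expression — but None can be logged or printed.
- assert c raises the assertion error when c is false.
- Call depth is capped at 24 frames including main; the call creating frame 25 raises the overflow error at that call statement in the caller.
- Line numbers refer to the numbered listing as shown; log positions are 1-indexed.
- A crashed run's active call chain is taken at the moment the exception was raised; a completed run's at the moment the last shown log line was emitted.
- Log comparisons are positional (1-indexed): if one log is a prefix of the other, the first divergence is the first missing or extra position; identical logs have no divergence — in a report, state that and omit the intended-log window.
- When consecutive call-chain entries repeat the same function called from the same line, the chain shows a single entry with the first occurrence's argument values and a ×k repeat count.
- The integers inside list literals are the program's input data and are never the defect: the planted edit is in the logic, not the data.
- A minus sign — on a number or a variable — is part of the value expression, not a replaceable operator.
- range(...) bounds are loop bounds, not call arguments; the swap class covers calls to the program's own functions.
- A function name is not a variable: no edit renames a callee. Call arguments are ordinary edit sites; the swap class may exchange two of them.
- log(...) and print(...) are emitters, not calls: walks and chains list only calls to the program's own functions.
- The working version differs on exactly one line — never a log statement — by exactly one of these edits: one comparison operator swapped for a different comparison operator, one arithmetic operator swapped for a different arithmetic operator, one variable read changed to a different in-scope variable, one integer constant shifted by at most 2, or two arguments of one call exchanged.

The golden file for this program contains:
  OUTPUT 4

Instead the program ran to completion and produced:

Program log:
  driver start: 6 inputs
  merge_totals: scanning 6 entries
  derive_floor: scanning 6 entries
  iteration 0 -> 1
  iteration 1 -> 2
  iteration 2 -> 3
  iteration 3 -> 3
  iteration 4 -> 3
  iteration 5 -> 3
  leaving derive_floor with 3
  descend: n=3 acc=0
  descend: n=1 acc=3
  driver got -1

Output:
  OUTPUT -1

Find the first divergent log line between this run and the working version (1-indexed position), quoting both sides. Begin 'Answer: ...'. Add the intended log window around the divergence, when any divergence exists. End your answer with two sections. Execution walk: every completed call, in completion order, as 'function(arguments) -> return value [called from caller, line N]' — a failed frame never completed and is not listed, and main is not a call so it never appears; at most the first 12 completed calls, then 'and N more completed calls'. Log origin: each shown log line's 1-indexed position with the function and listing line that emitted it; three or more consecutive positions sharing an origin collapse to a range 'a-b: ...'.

Answer: at position 13 the run shows 'driver got -1' where the working version logs 'driver got 4'.
Intended log window:
  11: descend: n=3 acc=0
  12: descend: n=1 acc=3
  13: driver got 4
Execution walk:
  derive_floor([8, 10, 2, 11, 11, 1]) -> 3  [called from merge_totals, line 19]
  screen_input(-1, 4) -> -1  [called from screen_input, line 5]
  screen_input(1, 3) -> -1  [called from screen_input, line 5]
  screen_input(3, 0) -> -1  [called from merge_totals, line 21]
  merge_totals([8, 10, 2, 11, 11, 1]) -> -1  [called from main, line 27]
Log line origins:
  1: emitted by main (line 26)
  2: emitted by merge_totals (line 18)
  3: emitted by derive_floor (line 8)
  4-9: emitted by derive_floor (line 13)
  10: emitted by derive_floor (line 14)
  11: emitted by screen_input (line 4)
  12: emitted by screen_input (line 4)
  13: emitted by main (line 28)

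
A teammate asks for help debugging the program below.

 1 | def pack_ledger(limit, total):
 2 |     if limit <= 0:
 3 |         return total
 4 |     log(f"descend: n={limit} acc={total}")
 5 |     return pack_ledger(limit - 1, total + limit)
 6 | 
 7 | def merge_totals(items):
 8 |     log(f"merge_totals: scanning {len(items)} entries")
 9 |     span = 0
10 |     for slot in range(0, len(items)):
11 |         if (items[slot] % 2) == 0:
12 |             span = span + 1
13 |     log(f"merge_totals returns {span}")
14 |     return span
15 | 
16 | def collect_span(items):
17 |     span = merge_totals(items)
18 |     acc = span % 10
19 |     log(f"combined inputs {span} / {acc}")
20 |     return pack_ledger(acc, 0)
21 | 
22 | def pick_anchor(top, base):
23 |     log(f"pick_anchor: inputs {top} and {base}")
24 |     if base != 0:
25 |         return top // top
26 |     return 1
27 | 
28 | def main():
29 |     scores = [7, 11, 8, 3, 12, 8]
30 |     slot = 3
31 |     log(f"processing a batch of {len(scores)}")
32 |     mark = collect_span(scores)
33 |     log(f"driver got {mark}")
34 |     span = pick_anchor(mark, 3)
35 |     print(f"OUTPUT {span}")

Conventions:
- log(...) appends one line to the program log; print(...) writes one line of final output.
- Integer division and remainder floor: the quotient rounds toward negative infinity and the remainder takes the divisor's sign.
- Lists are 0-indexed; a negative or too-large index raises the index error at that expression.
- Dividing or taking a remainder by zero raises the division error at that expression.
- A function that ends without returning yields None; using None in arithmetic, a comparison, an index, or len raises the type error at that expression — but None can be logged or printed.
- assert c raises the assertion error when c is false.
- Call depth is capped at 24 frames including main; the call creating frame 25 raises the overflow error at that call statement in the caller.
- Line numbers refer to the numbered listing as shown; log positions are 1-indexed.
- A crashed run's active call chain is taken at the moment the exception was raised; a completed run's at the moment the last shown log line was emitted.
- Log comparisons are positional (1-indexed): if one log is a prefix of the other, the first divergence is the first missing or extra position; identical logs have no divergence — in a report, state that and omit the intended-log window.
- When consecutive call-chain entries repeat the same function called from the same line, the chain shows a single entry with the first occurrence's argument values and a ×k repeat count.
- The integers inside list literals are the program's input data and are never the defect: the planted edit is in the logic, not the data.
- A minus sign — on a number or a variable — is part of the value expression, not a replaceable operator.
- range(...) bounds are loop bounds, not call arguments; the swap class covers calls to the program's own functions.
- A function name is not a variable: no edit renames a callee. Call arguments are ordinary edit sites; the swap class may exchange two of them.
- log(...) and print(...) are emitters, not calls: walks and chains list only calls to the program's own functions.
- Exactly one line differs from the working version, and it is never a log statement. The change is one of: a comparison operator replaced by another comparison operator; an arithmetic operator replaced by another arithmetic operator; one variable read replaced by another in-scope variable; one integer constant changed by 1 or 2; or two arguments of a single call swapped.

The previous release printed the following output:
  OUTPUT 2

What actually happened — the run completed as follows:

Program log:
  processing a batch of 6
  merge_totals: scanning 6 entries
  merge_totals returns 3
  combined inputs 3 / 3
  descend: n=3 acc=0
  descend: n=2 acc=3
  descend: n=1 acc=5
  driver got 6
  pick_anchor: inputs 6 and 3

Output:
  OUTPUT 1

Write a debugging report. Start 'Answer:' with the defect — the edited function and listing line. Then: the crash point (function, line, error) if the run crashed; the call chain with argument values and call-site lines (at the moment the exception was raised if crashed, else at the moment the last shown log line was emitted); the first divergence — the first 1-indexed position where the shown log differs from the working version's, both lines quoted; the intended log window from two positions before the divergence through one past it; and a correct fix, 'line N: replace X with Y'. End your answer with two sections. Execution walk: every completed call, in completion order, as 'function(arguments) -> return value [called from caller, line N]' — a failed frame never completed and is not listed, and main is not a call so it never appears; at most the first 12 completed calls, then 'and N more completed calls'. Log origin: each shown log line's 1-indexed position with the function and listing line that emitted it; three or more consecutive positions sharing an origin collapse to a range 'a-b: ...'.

Answer: the defect is in pick_anchor at line 25.
Key fact: The logs agree in full; only the final output differs.
Call chain: main -> pick_anchor(6, 3) (called at line 34).
First divergence: none — the logs agree in full.
Execution walk:
  merge_totals([7, 11, 8, 3, 12, 8]) -> 3  [called from collect_span, line 17]
  pack_ledger(0, 6) -> 6  [called from pack_ledger, line 5]
  pack_ledger(1, 5) -> 6  [called from pack_ledger, line 5]
  pack_ledger(2, 3) -> 6  [called from pack_ledger, line 5]
  pack_ledger(3, 0) -> 6  [called from collect_span, line 20]
  collect_span([7, 11, 8, 3, 12, 8]) -> 6  [called from main, line 32]
  pick_anchor(6, 3) -> 1  [called from main, line 34]
Log origins:
  1: logged in main at line 31
  2: logged in merge_totals at line 8
  3: logged in merge_totals at line 13
  4: logged in collect_span at line 19
  5-7: logged in pack_ledger at line 4
  8: logged in main at line 33
  9: logged in pick_anchor at line 23
A correct fix: line 25: replace `top // top` with `top // base`.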